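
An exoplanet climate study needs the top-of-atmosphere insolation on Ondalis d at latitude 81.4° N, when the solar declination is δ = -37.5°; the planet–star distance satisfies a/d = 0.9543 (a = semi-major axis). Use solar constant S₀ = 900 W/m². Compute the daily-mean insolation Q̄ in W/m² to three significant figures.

cos H₀ = −tan(+81.4°) tan(-37.500°) = 5.0737 ≥ 1 ⇒ polar night, H₀ = 0 and Q̄ = 0.
Inverse-square distance factor (a/d)² = 0.9543² = 0.910688.

Q̄ ≈ 0.00 W/m²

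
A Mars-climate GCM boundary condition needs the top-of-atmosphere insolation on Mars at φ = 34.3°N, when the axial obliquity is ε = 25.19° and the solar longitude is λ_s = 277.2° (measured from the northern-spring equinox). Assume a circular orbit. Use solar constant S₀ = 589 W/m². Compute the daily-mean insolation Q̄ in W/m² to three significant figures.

Q̄ ≈ 77.5 W/m²

Solar declination: sin δ = sin ε · sin λ_s = sin 25.19° × sin 277.2° = -0.42227, so δ = -24.978°.
cos H₀ = −tan(+34.3°) tan(-24.978°) = 0.3178, H₀ = 1.2474 rad.
Bracket: H₀ sin φ sin δ + cos φ cos δ sin H₀ = 1.2474×0.56353×-0.42227 + 0.82610×0.90647×0.94817 = -0.296834 + 0.710023 = 0.413189.
Q̄ = (S₀/π) × [bracket] = (589/π) × 0.413189 = 77.47 W/m².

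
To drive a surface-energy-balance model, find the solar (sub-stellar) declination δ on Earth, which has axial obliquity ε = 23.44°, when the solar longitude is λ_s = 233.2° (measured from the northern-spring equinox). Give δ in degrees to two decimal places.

sin δ = sin ε · sin λ_s = sin 23.44° × sin 233.2° = -0.318522.
δ = arcsin(-0.318522) = -18.57°.

δ = -18.57°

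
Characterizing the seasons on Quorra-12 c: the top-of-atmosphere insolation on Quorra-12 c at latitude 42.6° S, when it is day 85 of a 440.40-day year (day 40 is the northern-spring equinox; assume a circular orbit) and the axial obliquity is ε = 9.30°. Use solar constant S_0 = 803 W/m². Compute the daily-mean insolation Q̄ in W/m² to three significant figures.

Q̄ ≈ 162 W/m²

Solar longitude: L_s = 360° × (85 − 40)/440.40 = 36.785°.
sin δ = sin 9.30° × sin 36.785° = 0.09677, so δ = +5.553°.
cos h₀ = −tan(-42.6°) tan(+5.553°) = 0.0894, h₀ = 1.4813 rad.
Bracket: h₀ sin ϕ sin δ + cos ϕ cos δ sin h₀ = 1.4813×-0.67688×0.09677 + 0.73610×0.99531×0.99600 = -0.097028 + 0.729717 = 0.632689.
Q̄ = (S_0/π) × [bracket] = (803/π) × 0.632689 = 161.7 W/m².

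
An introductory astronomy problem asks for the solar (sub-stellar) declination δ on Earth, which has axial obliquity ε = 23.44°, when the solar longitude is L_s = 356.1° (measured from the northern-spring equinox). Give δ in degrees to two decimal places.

sin δ = sin ε · sin L_s = sin 23.44° × sin 356.1° = -0.027056.
δ = arcsin(-0.027056) = -1.55°.

δ = -1.55°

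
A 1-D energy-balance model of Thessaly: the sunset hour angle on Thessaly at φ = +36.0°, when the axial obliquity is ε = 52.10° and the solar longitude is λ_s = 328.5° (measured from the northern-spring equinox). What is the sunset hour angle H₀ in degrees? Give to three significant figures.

H₀ = 70.8°

Solar declination: sin δ = sin ε · sin λ_s = sin 52.10° × sin 328.5° = -0.41230, so δ = -24.349°.
cos H₀ = −tan φ · tan δ = −tan(+36.0°) × tan(-24.349°) = 0.3288, so H₀ = 1.2358 rad = 70.80°.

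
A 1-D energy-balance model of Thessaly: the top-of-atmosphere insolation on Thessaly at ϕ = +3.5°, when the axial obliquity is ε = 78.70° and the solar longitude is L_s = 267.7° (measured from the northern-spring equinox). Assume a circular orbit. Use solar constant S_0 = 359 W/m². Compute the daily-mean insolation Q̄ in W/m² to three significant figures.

Solar declination: sin δ = sin ε · sin L_s = sin 78.70° × sin 267.7° = -0.97982, so δ = -78.471°.
cos h₀ = −tan(+3.5°) tan(-78.471°) = 0.2999, h₀ = 1.2663 rad.
Bracket: h₀ sin ϕ sin δ + cos ϕ cos δ sin h₀ = 1.2663×0.06105×-0.97982 + 0.99813×0.19986×0.95398 = -0.075748 + 0.190306 = 0.114558.
Q̄ = (S_0/π) × [bracket] = (359/π) × 0.114558 = 13.09 W/m².

Q̄ ≈ 13.1 W/m²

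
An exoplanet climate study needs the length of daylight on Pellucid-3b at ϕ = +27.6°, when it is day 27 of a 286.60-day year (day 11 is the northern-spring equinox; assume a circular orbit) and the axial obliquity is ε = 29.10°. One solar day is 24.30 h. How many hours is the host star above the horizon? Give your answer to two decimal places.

Solar longitude: L_s = 360° × (27 − 11)/286.60 = 20.098°.
sin δ = sin 29.10° × sin 20.098° = 0.16712, so δ = +9.620°.
cos h₀ = −tan ϕ · tan δ = −tan(+27.6°) × tan(+9.620°) = -0.0886, so h₀ = 1.6595 rad = 95.08°.
Daylight = 2h₀/(2π) × 24.30 h = (1.6595/π) × 24.30 = 12.84 h.

12.84 h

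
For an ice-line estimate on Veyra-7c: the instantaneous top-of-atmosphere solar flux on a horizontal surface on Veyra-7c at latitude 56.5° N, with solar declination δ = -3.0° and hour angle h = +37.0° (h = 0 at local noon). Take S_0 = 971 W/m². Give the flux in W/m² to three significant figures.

385 W/m²

cos θ_z = sin ϕ sin δ + cos ϕ cos δ cos h = -0.043642 + 0.440192 = 0.396550.
Flux = S_0 · cos θ_z = 971 × 0.396550 = 385.1 W/m².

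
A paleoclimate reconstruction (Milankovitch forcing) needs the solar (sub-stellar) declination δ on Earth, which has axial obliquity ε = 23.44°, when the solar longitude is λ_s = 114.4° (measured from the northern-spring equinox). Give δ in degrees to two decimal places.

δ = +21.24°

sin δ = sin ε · sin λ_s = sin 23.44° × sin 114.4° = 0.362259.
δ = arcsin(0.362259) = +21.24°.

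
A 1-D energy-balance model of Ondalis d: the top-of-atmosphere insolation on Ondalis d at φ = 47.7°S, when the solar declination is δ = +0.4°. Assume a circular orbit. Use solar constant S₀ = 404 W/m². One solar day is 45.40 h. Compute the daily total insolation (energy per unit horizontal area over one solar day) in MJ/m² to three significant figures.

14.0 MJ/m²

cos H₀ = −tan(-47.7°) tan(+0.400°) = 0.0077, H₀ = 1.5631 rad.
Bracket: H₀ sin φ sin δ + cos φ cos δ sin H₀ = 1.5631×-0.73963×0.00698 + 0.67301×0.99998×0.99997 = -0.008070 + 0.672976 = 0.664906.
Q̄ = (S₀/π) × [bracket] = (404/π) × 0.664906 = 85.505 W/m².
Daily total = Q̄ × 45.40 h × 3600 s/h = 85.505 × 45.40 × 3600 / 10⁶ = 13.97 MJ/m².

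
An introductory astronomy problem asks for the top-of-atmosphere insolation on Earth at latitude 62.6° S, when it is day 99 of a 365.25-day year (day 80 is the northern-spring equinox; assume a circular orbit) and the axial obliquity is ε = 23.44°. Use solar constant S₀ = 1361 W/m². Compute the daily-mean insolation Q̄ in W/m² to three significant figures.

Solar longitude: λ_s = 360° × (99 − 80)/365.25 = 18.727°.
sin δ = sin 23.44° × sin 18.727° = 0.12771, so δ = +7.337°.
cos H₀ = −tan(-62.6°) tan(+7.337°) = 0.2484, H₀ = 1.3197 rad.
Bracket: H₀ sin φ sin δ + cos φ cos δ sin H₀ = 1.3197×-0.88782×0.12771 + 0.46020×0.99181×0.96865 = -0.149632 + 0.442122 = 0.292490.
Q̄ = (S₀/π) × [bracket] = (1361/π) × 0.292490 = 126.7 W/m².

Q̄ ≈ 127 W/m²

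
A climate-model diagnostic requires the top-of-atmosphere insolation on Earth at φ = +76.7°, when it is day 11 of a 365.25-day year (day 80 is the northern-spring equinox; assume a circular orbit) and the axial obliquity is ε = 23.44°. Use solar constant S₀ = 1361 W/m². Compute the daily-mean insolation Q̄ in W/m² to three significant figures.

Q̄ ≈ 0.00 W/m²

Solar longitude: λ_s = 360° × (11 − 80)/365.25 = -68.008°, i.e. -68.008° + 360° = 291.992°.
sin δ = sin 23.44° × sin 291.992° = -0.36884, so δ = -21.644°.
cos H₀ = −tan(+76.7°) tan(-21.644°) = 1.6787 ≥ 1 ⇒ polar night, H₀ = 0 and Q̄ = 0.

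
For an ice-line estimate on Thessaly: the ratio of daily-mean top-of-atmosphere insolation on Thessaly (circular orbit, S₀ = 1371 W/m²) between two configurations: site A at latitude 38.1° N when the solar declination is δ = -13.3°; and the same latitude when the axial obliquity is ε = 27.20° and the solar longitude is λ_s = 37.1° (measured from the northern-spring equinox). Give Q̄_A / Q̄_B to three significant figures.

Q̄_A / Q̄_B ≈ 0.533

— Configuration A (φ=+38.1°):
cos H₀ = −tan(+38.1°) tan(-13.300°) = 0.1854, H₀ = 1.3844 rad.
Bracket: H₀ sin φ sin δ + cos φ cos δ sin H₀ = 1.3844×0.61704×-0.23005 + 0.78694×0.97318×0.98267 = -0.196516 + 0.752562 = 0.556046.
Q̄ = (S₀/π) × [bracket] = (1371/π) × 0.556046 = 242.66 W/m².
— Configuration B (φ=+38.1°):
Solar declination: sin δ = sin ε · sin λ_s = sin 27.20° × sin 37.1° = 0.27573, so δ = +16.005°.
cos H₀ = −tan(+38.1°) tan(+16.005°) = -0.2249, H₀ = 1.7977 rad.
Bracket: H₀ sin φ sin δ + cos φ cos δ sin H₀ = 1.7977×0.61704×0.27573 + 0.78694×0.96124×0.97438 = 0.305854 + 0.737058 = 1.042912.
Q̄ = (S₀/π) × [bracket] = (1371/π) × 1.042912 = 455.13 W/m².
Ratio Q̄_A / Q̄_B = 242.66 / 455.13 = 0.5332.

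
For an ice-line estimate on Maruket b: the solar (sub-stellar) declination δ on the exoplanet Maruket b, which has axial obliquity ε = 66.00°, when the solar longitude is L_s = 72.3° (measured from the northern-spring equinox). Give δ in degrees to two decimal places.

δ = +60.49°

sin δ = sin ε · sin L_s = sin 66.00° × sin 72.3° = 0.870300.
δ = arcsin(0.870300) = +60.49°.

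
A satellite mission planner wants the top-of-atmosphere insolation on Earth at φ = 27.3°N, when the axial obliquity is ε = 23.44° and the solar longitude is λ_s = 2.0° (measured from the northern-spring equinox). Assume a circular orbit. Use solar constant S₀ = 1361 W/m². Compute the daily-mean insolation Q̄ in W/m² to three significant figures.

Q̄ ≈ 389 W/m²

Solar declination: sin δ = sin ε · sin λ_s = sin 23.44° × sin 2.0° = 0.01388, so δ = +0.795°.
cos H₀ = −tan(+27.3°) tan(+0.795°) = -0.0072, H₀ = 1.5780 rad.
Bracket: H₀ sin φ sin δ + cos φ cos δ sin H₀ = 1.5780×0.45865×0.01388 + 0.88862×0.99990×0.99997 = 0.010046 + 0.888504 = 0.898550.
Q̄ = (S₀/π) × [bracket] = (1361/π) × 0.898550 = 389.3 W/m².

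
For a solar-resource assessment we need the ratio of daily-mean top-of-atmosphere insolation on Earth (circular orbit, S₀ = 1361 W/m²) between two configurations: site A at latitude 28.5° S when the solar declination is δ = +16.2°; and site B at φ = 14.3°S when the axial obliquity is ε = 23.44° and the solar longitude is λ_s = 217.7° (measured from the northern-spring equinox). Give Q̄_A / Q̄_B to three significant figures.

— Configuration A (φ=-28.5°):
cos H₀ = −tan(-28.5°) tan(+16.200°) = 0.1577, H₀ = 1.4124 rad.
Bracket: H₀ sin φ sin δ + cos φ cos δ sin H₀ = 1.4124×-0.47716×0.27899 + 0.87882×0.96029×0.98748 = -0.188023 + 0.833356 = 0.645333.
Q̄ = (S₀/π) × [bracket] = (1361/π) × 0.645333 = 279.57 W/m².
— Configuration B (φ=-14.3°):
Solar declination: sin δ = sin ε · sin λ_s = sin 23.44° × sin 217.7° = -0.24326, so δ = -14.079°.
cos H₀ = −tan(-14.3°) tan(-14.079°) = -0.0639, H₀ = 1.6348 rad.
Bracket: H₀ sin φ sin δ + cos φ cos δ sin H₀ = 1.6348×-0.24700×-0.24326 + 0.96902×0.96996×0.99795 = 0.098227 + 0.937984 = 1.036211.
Q̄ = (S₀/π) × [bracket] = (1361/π) × 1.036211 = 448.91 W/m².
Ratio Q̄_A / Q̄_B = 279.57 / 448.91 = 0.6228.

Q̄_A / Q̄_B ≈ 0.623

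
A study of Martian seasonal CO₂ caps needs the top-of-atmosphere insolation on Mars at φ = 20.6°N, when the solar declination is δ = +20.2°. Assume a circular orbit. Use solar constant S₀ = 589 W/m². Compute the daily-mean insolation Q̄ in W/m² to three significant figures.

Q̄ ≈ 202 W/m²

cos H₀ = −tan(+20.6°) tan(+20.200°) = -0.1383, H₀ = 1.7095 rad.
Bracket: H₀ sin φ sin δ + cos φ cos δ sin H₀ = 1.7095×0.35184×0.34530 + 0.93606×0.93849×0.99039 = 0.207688 + 0.870041 = 1.077729.
Q̄ = (S₀/π) × [bracket] = (589/π) × 1.077729 = 202.1 W/m².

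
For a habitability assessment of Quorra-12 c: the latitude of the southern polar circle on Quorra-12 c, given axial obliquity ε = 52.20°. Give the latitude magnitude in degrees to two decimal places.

37.80°

The polar circle is the lowest latitude that experiences at least one full rotation of continuous darkness at the northern-summer solstice; it lies at |φ| = 90° − ε = 90° − 52.20° = 37.80°.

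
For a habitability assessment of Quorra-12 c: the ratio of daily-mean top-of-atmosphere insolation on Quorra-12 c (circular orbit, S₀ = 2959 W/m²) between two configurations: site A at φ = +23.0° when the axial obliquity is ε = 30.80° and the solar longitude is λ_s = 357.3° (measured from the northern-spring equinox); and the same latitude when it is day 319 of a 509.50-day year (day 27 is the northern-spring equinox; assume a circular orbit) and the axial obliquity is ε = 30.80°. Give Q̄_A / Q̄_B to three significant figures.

Q̄_A / Q̄_B ≈ 1.19

— Configuration A (φ=+23.0°):
Solar declination: sin δ = sin ε · sin λ_s = sin 30.80° × sin 357.3° = -0.02412, so δ = -1.382°.
cos H₀ = −tan(+23.0°) tan(-1.382°) = 0.0102, H₀ = 1.5606 rad.
Bracket: H₀ sin φ sin δ + cos φ cos δ sin H₀ = 1.5606×0.39073×-0.02412 + 0.92050×0.99971×0.99995 = -0.014708 + 0.920187 = 0.905479.
Q̄ = (S₀/π) × [bracket] = (2959/π) × 0.905479 = 852.85 W/m².
— Configuration B (φ=+23.0°):
Solar longitude: λ_s = 360° × (319 − 27)/509.50 = 206.320°.
sin δ = sin 30.80° × sin 206.320° = -0.22703, so δ = -13.122°.
cos H₀ = −tan(+23.0°) tan(-13.122°) = 0.0990, H₀ = 1.4717 rad.
Bracket: H₀ sin φ sin δ + cos φ cos δ sin H₀ = 1.4717×0.39073×-0.22703 + 0.92050×0.97389×0.99509 = -0.130551 + 0.892064 = 0.761513.
Q̄ = (S₀/π) × [bracket] = (2959/π) × 0.761513 = 717.25 W/m².
Ratio Q̄_A / Q̄_B = 852.85 / 717.25 = 1.189.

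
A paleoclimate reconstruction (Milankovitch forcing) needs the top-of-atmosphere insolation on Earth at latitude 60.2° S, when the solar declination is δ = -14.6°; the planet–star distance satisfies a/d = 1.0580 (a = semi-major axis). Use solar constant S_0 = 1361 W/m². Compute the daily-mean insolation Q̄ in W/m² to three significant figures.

cos h₀ = −tan(-60.2°) tan(-14.600°) = -0.4548, h₀ = 2.0430 rad.
Bracket: h₀ sin ϕ sin δ + cos ϕ cos δ sin h₀ = 2.0430×-0.86777×-0.25207 + 0.49697×0.96771×0.89058 = 0.446883 + 0.428300 = 0.875183.
Inverse-square distance factor (a/d)² = 1.0580² = 1.119364.
Q̄ = (S_0/π) × 1.119364 × [bracket] = (1361/π) × 1.119364 × 0.875183 = 424.4 W/m².

Q̄ ≈ 424 W/m²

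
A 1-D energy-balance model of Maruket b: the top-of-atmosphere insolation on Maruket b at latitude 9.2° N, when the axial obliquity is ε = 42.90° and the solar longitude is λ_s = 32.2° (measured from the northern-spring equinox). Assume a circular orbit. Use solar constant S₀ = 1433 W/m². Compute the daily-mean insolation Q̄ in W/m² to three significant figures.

Solar declination: sin δ = sin ε · sin λ_s = sin 42.90° × sin 32.2° = 0.36274, so δ = +21.269°.
cos H₀ = −tan(+9.2°) tan(+21.269°) = -0.0630, H₀ = 1.6339 rad.
Bracket: H₀ sin φ sin δ + cos φ cos δ sin H₀ = 1.6339×0.15988×0.36274 + 0.98714×0.93189×0.99801 = 0.094758 + 0.918075 = 1.012833.
Q̄ = (S₀/π) × [bracket] = (1433/π) × 1.012833 = 462.0 W/m².

Q̄ ≈ 462 W/m²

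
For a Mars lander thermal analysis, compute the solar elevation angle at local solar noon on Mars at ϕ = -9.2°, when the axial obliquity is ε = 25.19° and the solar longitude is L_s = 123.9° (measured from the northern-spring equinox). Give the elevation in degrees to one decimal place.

Solar declination: sin δ = sin ε · sin L_s = sin 25.19° × sin 123.9° = 0.35327, so δ = +20.688°.
At local noon the hour angle is zero, so the zenith angle equals |ϕ − δ| = |-9.2° − (+20.688°)| = 29.888°.
Elevation = 90° − 29.888° = 60.1°.

60.1°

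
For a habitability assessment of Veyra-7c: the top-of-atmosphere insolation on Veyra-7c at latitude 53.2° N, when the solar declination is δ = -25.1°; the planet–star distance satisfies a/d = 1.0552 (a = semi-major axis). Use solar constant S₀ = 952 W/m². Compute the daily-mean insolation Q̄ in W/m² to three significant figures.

cos H₀ = −tan(+53.2°) tan(-25.100°) = 0.6262, H₀ = 0.8942 rad.
Bracket: H₀ sin φ sin δ + cos φ cos δ sin H₀ = 0.8942×0.80073×-0.42420 + 0.59902×0.90557×0.77969 = -0.303733 + 0.422946 = 0.119213.
Inverse-square distance factor (a/d)² = 1.0552² = 1.113447.
Q̄ = (S₀/π) × 1.113447 × [bracket] = (952/π) × 1.113447 × 0.119213 = 40.22 W/m².

Q̄ ≈ 40.2 W/m²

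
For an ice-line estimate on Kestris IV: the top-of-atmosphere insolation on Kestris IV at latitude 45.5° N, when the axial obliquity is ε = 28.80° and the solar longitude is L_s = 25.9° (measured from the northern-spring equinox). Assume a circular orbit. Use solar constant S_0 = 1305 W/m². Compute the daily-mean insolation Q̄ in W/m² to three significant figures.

Solar declination: sin δ = sin ε · sin L_s = sin 28.80° × sin 25.9° = 0.21043, so δ = +12.148°.
cos h₀ = −tan(+45.5°) tan(+12.148°) = -0.2190, h₀ = 1.7916 rad.
Bracket: h₀ sin ϕ sin δ + cos ϕ cos δ sin h₀ = 1.7916×0.71325×0.21043 + 0.70091×0.97761×0.97572 = 0.268900 + 0.668580 = 0.937480.
Q̄ = (S_0/π) × [bracket] = (1305/π) × 0.937480 = 389.4 W/m².

Q̄ ≈ 389 W/m²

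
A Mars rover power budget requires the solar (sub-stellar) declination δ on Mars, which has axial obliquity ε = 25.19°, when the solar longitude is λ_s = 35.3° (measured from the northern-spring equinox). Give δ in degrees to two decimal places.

δ = +14.24°

sin δ = sin ε · sin λ_s = sin 25.19° × sin 35.3° = 0.245949.
δ = arcsin(0.245949) = +14.24°.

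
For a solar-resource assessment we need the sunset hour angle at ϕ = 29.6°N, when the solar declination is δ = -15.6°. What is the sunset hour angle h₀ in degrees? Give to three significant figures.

h₀ = 80.9°

cos h₀ = −tan ϕ · tan δ = −tan(+29.6°) × tan(-15.600°) = 0.1586, so h₀ = 1.4115 rad = 80.87°.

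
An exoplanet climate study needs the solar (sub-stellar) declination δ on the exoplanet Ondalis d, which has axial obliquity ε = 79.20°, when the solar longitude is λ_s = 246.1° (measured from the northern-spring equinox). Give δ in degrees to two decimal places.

δ = -63.90°

sin δ = sin ε · sin λ_s = sin 79.20° × sin 246.1° = -0.898060.
δ = arcsin(-0.898060) = -63.90°.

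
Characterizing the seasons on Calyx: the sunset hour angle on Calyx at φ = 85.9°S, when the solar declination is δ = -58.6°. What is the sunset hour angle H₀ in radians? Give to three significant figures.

H₀ = 3.14 rad

Sunrise equation: cos H₀ = −tan φ · tan δ = -22.8549 ≤ −1, so the host star never sets (polar day) and H₀ = π.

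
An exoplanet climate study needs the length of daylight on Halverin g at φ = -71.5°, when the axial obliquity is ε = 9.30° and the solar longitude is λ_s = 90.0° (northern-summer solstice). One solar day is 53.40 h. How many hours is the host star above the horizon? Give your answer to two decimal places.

Solar declination: sin δ = sin ε · sin λ_s = sin 9.30° × sin 90.0° = 0.16160, so δ = +9.300°.
cos H₀ = −tan φ · tan δ = −tan(-71.5°) × tan(+9.300°) = 0.4894, so H₀ = 1.0594 rad = 60.70°.
Daylight = 2H₀/(2π) × 53.40 h = (1.0594/π) × 53.40 = 18.01 h.

18.01 h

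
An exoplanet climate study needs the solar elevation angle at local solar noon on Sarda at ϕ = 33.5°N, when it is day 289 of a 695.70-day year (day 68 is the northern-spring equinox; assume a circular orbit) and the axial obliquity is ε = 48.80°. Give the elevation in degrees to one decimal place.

80.2°

Solar longitude: L_s = 360° × (289 − 68)/695.70 = 114.360°.
sin δ = sin 48.80° × sin 114.360° = 0.68543, so δ = +43.269°.
At local noon the hour angle is zero, so the zenith angle equals |ϕ − δ| = |+33.5° − (+43.269°)| = 9.769°.
Elevation = 90° − 9.769° = 80.2°.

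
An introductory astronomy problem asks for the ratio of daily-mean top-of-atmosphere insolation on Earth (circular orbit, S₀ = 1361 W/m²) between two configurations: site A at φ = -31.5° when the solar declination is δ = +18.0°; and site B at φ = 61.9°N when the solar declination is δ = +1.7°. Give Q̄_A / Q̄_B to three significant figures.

— Configuration A (φ=-31.5°):
cos H₀ = −tan(-31.5°) tan(+18.000°) = 0.1991, H₀ = 1.3703 rad.
Bracket: H₀ sin φ sin δ + cos φ cos δ sin H₀ = 1.3703×-0.52250×0.30902 + 0.85264×0.95106×0.97998 = -0.221253 + 0.794677 = 0.573424.
Q̄ = (S₀/π) × [bracket] = (1361/π) × 0.573424 = 248.42 W/m².
— Configuration B (φ=+61.9°):
cos H₀ = −tan(+61.9°) tan(+1.700°) = -0.0556, H₀ = 1.6264 rad.
Bracket: H₀ sin φ sin δ + cos φ cos δ sin H₀ = 1.6264×0.88213×0.02967 + 0.47101×0.99956×0.99845 = 0.042567 + 0.470073 = 0.512640.
Q̄ = (S₀/π) × [bracket] = (1361/π) × 0.512640 = 222.09 W/m².
Ratio Q̄_A / Q̄_B = 248.42 / 222.09 = 1.119.

Q̄_A / Q̄_B ≈ 1.12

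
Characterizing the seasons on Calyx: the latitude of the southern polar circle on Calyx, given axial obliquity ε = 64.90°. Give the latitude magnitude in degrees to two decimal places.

25.10°

The polar circle is the lowest latitude that experiences at least one full rotation of continuous darkness at the northern-summer solstice; it lies at |φ| = 90° − ε = 90° − 64.90° = 25.10°.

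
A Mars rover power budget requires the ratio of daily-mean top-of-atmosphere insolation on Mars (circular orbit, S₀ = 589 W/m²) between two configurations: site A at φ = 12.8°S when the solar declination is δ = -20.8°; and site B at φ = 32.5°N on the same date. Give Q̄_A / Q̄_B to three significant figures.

— Configuration A (φ=-12.8°):
cos H₀ = −tan(-12.8°) tan(-20.800°) = -0.0863, H₀ = 1.6572 rad.
Bracket: H₀ sin φ sin δ + cos φ cos δ sin H₀ = 1.6572×-0.22155×-0.35511 + 0.97515×0.93483×0.99627 = 0.130380 + 0.908199 = 1.038579.
Q̄ = (S₀/π) × [bracket] = (589/π) × 1.038579 = 194.72 W/m².
— Configuration B (φ=+32.5°):
cos H₀ = −tan(+32.5°) tan(-20.800°) = 0.2420, H₀ = 1.3264 rad.
Bracket: H₀ sin φ sin δ + cos φ cos δ sin H₀ = 1.3264×0.53730×-0.35511 + 0.84339×0.93483×0.97028 = -0.253078 + 0.764994 = 0.511916.
Q̄ = (S₀/π) × [bracket] = (589/π) × 0.511916 = 95.976 W/m².
Ratio Q̄_A / Q̄_B = 194.72 / 95.976 = 2.029.

Q̄_A / Q̄_B ≈ 2.03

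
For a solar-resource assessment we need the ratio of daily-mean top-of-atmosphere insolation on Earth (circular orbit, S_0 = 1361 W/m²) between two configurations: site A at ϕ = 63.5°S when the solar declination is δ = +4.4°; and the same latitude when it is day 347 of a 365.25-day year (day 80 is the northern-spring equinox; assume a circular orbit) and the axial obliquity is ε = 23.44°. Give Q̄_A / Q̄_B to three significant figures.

Q̄_A / Q̄_B ≈ 0.303

— Configuration A (ϕ=-63.5°):
cos h₀ = −tan(-63.5°) tan(+4.400°) = 0.1543, h₀ = 1.4158 rad.
Bracket: h₀ sin ϕ sin δ + cos ϕ cos δ sin h₀ = 1.4158×-0.89493×0.07672 + 0.44620×0.99705×0.98802 = -0.097207 + 0.439554 = 0.342347.
Q̄ = (S_0/π) × [bracket] = (1361/π) × 0.342347 = 148.31 W/m².
— Configuration B (ϕ=-63.5°):
Solar longitude: L_s = 360° × (347 − 80)/365.25 = 263.162°.
sin δ = sin 23.44° × sin 263.162° = -0.39496, so δ = -23.263°.
cos h₀ = −tan(-63.5°) tan(-23.263°) = -0.8623, h₀ = 2.6105 rad.
Bracket: h₀ sin ϕ sin δ + cos ϕ cos δ sin h₀ = 2.6105×-0.89493×-0.39496 + 0.44620×0.91870×0.50645 = 0.922711 + 0.207606 = 1.130317.
Q̄ = (S_0/π) × [bracket] = (1361/π) × 1.130317 = 489.68 W/m².
Ratio Q̄_A / Q̄_B = 148.31 / 489.68 = 0.3029.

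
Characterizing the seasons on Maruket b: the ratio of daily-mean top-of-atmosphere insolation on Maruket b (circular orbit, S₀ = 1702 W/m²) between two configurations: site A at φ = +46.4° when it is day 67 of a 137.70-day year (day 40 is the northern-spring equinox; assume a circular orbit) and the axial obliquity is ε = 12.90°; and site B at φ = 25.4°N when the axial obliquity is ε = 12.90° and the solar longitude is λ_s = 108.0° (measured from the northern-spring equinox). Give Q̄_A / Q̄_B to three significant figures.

Q̄_A / Q̄_B ≈ 0.903

— Configuration A (φ=+46.4°):
Solar longitude: λ_s = 360° × (67 − 40)/137.70 = 70.588°.
sin δ = sin 12.90° × sin 70.588° = 0.21056, so δ = +12.155°.
cos H₀ = −tan(+46.4°) tan(+12.155°) = -0.2262, H₀ = 1.7990 rad.
Bracket: H₀ sin φ sin δ + cos φ cos δ sin H₀ = 1.7990×0.72417×0.21056 + 0.68962×0.97758×0.97409 = 0.274314 + 0.656691 = 0.931005.
Q̄ = (S₀/π) × [bracket] = (1702/π) × 0.931005 = 504.38 W/m².
— Configuration B (φ=+25.4°):
Solar declination: sin δ = sin ε · sin λ_s = sin 12.90° × sin 108.0° = 0.21232, so δ = +12.259°.
cos H₀ = −tan(+25.4°) tan(+12.259°) = -0.1032, H₀ = 1.6742 rad.
Bracket: H₀ sin φ sin δ + cos φ cos δ sin H₀ = 1.6742×0.42894×0.21232 + 0.90334×0.97720×0.99466 = 0.152474 + 0.878030 = 1.030504.
Q̄ = (S₀/π) × [bracket] = (1702/π) × 1.030504 = 558.29 W/m².
Ratio Q̄_A / Q̄_B = 504.38 / 558.29 = 0.9034.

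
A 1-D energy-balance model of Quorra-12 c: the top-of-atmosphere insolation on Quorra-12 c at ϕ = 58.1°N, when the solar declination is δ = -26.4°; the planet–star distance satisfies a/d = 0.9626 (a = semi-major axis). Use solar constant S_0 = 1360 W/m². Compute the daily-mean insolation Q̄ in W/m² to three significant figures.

cos h₀ = −tan(+58.1°) tan(-26.400°) = 0.7975, h₀ = 0.6476 rad.
Bracket: h₀ sin ϕ sin δ + cos ϕ cos δ sin h₀ = 0.6476×0.84897×-0.44464 + 0.52844×0.89571×0.60331 = -0.244460 + 0.285564 = 0.041104.
Inverse-square distance factor (a/d)² = 0.9626² = 0.926599.
Q̄ = (S_0/π) × 0.926599 × [bracket] = (1360/π) × 0.926599 × 0.041104 = 16.49 W/m².

Q̄ ≈ 16.5 W/m²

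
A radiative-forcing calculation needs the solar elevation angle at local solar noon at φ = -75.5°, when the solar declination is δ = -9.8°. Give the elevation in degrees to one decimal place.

24.3°

At local noon the hour angle is zero, so the zenith angle equals |φ − δ| = |-75.5° − (-9.800°)| = 65.700°.
Elevation = 90° − 65.700° = 24.3°.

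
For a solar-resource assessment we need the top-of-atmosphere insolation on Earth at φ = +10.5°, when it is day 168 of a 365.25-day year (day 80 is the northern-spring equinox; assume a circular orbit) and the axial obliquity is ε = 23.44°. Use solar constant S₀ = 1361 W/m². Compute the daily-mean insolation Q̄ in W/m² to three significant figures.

Q̄ ≈ 441 W/m²

Solar longitude: λ_s = 360° × (168 − 80)/365.25 = 86.735°.
sin δ = sin 23.44° × sin 86.735° = 0.39714, so δ = +23.400°.
cos H₀ = −tan(+10.5°) tan(+23.400°) = -0.0802, H₀ = 1.6511 rad.
Bracket: H₀ sin φ sin δ + cos φ cos δ sin H₀ = 1.6511×0.18224×0.39714 + 0.98325×0.91776×0.99678 = 0.119498 + 0.899482 = 1.018980.
Q̄ = (S₀/π) × [bracket] = (1361/π) × 1.018980 = 441.4 W/m².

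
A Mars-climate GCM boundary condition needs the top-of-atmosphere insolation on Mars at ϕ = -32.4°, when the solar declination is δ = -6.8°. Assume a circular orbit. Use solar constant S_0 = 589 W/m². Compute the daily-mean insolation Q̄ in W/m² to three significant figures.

cos h₀ = −tan(-32.4°) tan(-6.800°) = -0.0757, h₀ = 1.6465 rad.
Bracket: h₀ sin ϕ sin δ + cos ϕ cos δ sin h₀ = 1.6465×-0.53583×-0.11840 + 0.84433×0.99297×0.99713 = 0.104458 + 0.835988 = 0.940446.
Q̄ = (S_0/π) × [bracket] = (589/π) × 0.940446 = 176.3 W/m².

Q̄ ≈ 176 W/m²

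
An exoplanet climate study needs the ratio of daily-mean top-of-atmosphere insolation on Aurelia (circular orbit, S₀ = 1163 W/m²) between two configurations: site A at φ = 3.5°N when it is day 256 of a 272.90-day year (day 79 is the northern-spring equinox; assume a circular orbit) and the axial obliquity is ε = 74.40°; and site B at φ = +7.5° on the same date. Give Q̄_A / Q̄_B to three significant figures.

— Configuration A (φ=+3.5°):
Solar longitude: λ_s = 360° × (256 − 79)/272.90 = 233.492°.
sin δ = sin 74.40° × sin 233.492° = -0.77417, so δ = -50.729°.
cos H₀ = −tan(+3.5°) tan(-50.729°) = 0.0748, H₀ = 1.4959 rad.
Bracket: H₀ sin φ sin δ + cos φ cos δ sin H₀ = 1.4959×0.06105×-0.77417 + 0.99813×0.63298×0.99720 = -0.070701 + 0.630027 = 0.559326.
Q̄ = (S₀/π) × [bracket] = (1163/π) × 0.559326 = 207.06 W/m².
— Configuration B (φ=+7.5°):
cos H₀ = −tan(+7.5°) tan(-50.729°) = 0.1610, H₀ = 1.4091 rad.
Bracket: H₀ sin φ sin δ + cos φ cos δ sin H₀ = 1.4091×0.13053×-0.77417 + 0.99144×0.63298×0.98695 = -0.142393 + 0.619372 = 0.476979.
Q̄ = (S₀/π) × [bracket] = (1163/π) × 0.476979 = 176.57 W/m².
Ratio Q̄_A / Q̄_B = 207.06 / 176.57 = 1.173.

Q̄_A / Q̄_B ≈ 1.17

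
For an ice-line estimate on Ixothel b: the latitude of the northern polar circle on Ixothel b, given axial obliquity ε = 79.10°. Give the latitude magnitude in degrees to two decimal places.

10.90°

The polar circle is the lowest latitude that experiences at least one full rotation of continuous daylight at the northern-summer solstice; it lies at |ϕ| = 90° − ε = 90° − 79.10° = 10.90°.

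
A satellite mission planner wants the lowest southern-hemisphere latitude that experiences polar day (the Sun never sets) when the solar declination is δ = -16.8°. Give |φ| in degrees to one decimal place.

Polar day requires cos H₀ = −tan φ tan δ ≤ −1, i.e. tan φ tan δ ≥ 1.
The boundary is |tan φ| · |tan δ| = 1, so |φ| = 90° − |δ| = 90° − 16.8° = 73.2° in the southern hemisphere.

|φ| = 73.2°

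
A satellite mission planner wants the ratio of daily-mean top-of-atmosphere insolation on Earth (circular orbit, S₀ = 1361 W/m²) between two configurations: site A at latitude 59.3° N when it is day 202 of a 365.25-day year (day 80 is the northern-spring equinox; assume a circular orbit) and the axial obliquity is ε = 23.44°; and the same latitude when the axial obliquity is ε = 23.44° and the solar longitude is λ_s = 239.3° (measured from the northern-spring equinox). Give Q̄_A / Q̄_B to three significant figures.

Q̄_A / Q̄_B ≈ 9.34

— Configuration A (φ=+59.3°):
Solar longitude: λ_s = 360° × (202 − 80)/365.25 = 120.246°.
sin δ = sin 23.44° × sin 120.246° = 0.34364, so δ = +20.099°.
cos H₀ = −tan(+59.3°) tan(+20.099°) = -0.6163, H₀ = 2.2348 rad.
Bracket: H₀ sin φ sin δ + cos φ cos δ sin H₀ = 2.2348×0.85985×0.34364 + 0.51054×0.93910×0.78753 = 0.660336 + 0.377580 = 1.037916.
Q̄ = (S₀/π) × [bracket] = (1361/π) × 1.037916 = 449.65 W/m².
— Configuration B (φ=+59.3°):
Solar declination: sin δ = sin ε · sin λ_s = sin 23.44° × sin 239.3° = -0.34204, so δ = -20.001°.
cos H₀ = −tan(+59.3°) tan(-20.001°) = 0.6130, H₀ = 0.9109 rad.
Bracket: H₀ sin φ sin δ + cos φ cos δ sin H₀ = 0.9109×0.85985×-0.34204 + 0.51054×0.93969×0.79006 = -0.267899 + 0.379031 = 0.111132.
Q̄ = (S₀/π) × [bracket] = (1361/π) × 0.111132 = 48.145 W/m².
Ratio Q̄_A / Q̄_B = 449.65 / 48.145 = 9.339.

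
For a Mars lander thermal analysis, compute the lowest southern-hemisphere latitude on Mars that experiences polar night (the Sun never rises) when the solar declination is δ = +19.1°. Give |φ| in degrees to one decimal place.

|φ| = 70.9°

Polar night requires cos H₀ = −tan φ tan δ ≥ 1, i.e. tan φ tan δ ≤ −1.
The boundary is |tan φ| · |tan δ| = 1, so |φ| = 90° − |δ| = 90° − 19.1° = 70.9° in the southern hemisphere.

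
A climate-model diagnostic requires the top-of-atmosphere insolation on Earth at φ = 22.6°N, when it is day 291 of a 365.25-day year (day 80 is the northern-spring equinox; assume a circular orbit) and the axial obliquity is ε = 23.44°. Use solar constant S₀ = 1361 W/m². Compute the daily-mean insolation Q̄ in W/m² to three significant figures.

Solar longitude: λ_s = 360° × (291 − 80)/365.25 = 207.967°.
sin δ = sin 23.44° × sin 207.967° = -0.18655, so δ = -10.751°.
cos H₀ = −tan(+22.6°) tan(-10.751°) = 0.0790, H₀ = 1.4917 rad.
Bracket: H₀ sin φ sin δ + cos φ cos δ sin H₀ = 1.4917×0.38430×-0.18655 + 0.92321×0.98245×0.99687 = -0.106942 + 0.904169 = 0.797227.
Q̄ = (S₀/π) × [bracket] = (1361/π) × 0.797227 = 345.4 W/m².

Q̄ ≈ 345 W/m²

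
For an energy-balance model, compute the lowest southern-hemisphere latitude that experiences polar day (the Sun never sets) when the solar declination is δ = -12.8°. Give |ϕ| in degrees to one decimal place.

|ϕ| = 77.2°

Polar day requires cos h₀ = −tan ϕ tan δ ≤ −1, i.e. tan ϕ tan δ ≥ 1.
The boundary is |tan ϕ| · |tan δ| = 1, so |ϕ| = 90° − |δ| = 90° − 12.8° = 77.2° in the southern hemisphere.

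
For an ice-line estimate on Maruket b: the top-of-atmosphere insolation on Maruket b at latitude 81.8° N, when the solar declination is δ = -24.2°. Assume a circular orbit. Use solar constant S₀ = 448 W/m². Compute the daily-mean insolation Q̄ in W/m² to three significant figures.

Q̄ ≈ 0.00 W/m²

cos H₀ = −tan(+81.8°) tan(-24.200°) = 3.1187 ≥ 1 ⇒ polar night, H₀ = 0 and Q̄ = 0.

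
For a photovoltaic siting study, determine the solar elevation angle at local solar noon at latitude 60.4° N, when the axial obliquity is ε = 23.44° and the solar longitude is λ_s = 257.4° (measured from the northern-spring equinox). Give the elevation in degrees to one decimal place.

6.8°

Solar declination: sin δ = sin ε · sin λ_s = sin 23.44° × sin 257.4° = -0.38821, so δ = -22.843°.
At local noon the hour angle is zero, so the zenith angle equals |φ − δ| = |+60.4° − (-22.843°)| = 83.243°.
Elevation = 90° − 83.243° = 6.8°.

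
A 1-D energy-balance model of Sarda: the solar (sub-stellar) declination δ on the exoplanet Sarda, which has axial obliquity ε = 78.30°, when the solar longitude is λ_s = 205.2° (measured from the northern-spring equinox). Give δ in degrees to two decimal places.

sin δ = sin ε · sin λ_s = sin 78.30° × sin 205.2° = -0.416933.
δ = arcsin(-0.416933) = -24.64°.

δ = -24.64°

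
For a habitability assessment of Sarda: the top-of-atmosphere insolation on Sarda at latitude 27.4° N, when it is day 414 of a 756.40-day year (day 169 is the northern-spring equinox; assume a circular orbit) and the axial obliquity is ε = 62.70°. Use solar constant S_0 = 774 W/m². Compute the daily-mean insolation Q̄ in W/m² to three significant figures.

Solar longitude: L_s = 360° × (414 − 169)/756.40 = 116.605°.
sin δ = sin 62.70° × sin 116.605° = 0.79453, so δ = +52.611°.
cos h₀ = −tan(+27.4°) tan(+52.611°) = -0.6782, h₀ = 2.3162 rad.
Bracket: h₀ sin ϕ sin δ + cos ϕ cos δ sin h₀ = 2.3162×0.46020×0.79453 + 0.88782×0.60723×0.73485 = 0.846902 + 0.396166 = 1.243068.
Q̄ = (S_0/π) × [bracket] = (774/π) × 1.243068 = 306.3 W/m².

Q̄ ≈ 306 W/m²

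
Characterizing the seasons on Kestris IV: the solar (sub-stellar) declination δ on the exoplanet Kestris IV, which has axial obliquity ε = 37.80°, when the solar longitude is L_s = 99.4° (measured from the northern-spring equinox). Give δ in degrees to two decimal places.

sin δ = sin ε · sin L_s = sin 37.80° × sin 99.4° = 0.604677.
δ = arcsin(0.604677) = +37.21°.

δ = +37.21°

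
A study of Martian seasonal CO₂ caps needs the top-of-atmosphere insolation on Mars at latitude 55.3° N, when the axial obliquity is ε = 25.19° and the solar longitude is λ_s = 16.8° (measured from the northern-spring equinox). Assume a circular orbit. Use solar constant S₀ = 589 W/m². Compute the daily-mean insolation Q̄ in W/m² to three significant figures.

Solar declination: sin δ = sin ε · sin λ_s = sin 25.19° × sin 16.8° = 0.12302, so δ = +7.066°.
cos H₀ = −tan(+55.3°) tan(+7.066°) = -0.1790, H₀ = 1.7508 rad.
Bracket: H₀ sin φ sin δ + cos φ cos δ sin H₀ = 1.7508×0.82214×0.12302 + 0.56928×0.99240×0.98385 = 0.177075 + 0.555829 = 0.732904.
Q̄ = (S₀/π) × [bracket] = (589/π) × 0.732904 = 137.4 W/m².

Q̄ ≈ 137 W/m²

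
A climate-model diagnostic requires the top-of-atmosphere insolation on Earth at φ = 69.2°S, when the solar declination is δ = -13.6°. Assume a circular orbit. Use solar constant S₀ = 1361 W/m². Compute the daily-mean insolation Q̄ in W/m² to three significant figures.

cos H₀ = −tan(-69.2°) tan(-13.600°) = -0.6369, H₀ = 2.2612 rad.
Bracket: H₀ sin φ sin δ + cos φ cos δ sin H₀ = 2.2612×-0.93483×-0.23514 + 0.35511×0.97196×0.77097 = 0.497048 + 0.266102 = 0.763150.
Q̄ = (S₀/π) × [bracket] = (1361/π) × 0.763150 = 330.6 W/m².

Q̄ ≈ 331 W/m²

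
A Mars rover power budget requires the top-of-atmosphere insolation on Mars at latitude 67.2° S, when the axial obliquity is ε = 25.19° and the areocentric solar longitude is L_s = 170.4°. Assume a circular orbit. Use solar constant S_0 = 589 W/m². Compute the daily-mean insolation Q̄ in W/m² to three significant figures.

sin δ = sin 25.19° × sin 170.4° = 0.07098, so δ = +4.070°.
cos h₀ = −tan(-67.2°) tan(+4.070°) = 0.1693, h₀ = 1.4007 rad.
Bracket: h₀ sin ϕ sin δ + cos ϕ cos δ sin h₀ = 1.4007×-0.92186×0.07098 + 0.38752×0.99748×0.98557 = -0.091653 + 0.380966 = 0.289313.
Q̄ = (S_0/π) × [bracket] = (589/π) × 0.289313 = 54.24 W/m².

Q̄ ≈ 54.2 W/m²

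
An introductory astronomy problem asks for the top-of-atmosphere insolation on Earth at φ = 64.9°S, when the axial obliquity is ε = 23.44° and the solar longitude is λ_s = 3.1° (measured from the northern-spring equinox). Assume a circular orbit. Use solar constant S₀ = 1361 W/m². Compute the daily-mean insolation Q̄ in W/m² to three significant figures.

Q̄ ≈ 171 W/m²

Solar declination: sin δ = sin ε · sin λ_s = sin 23.44° × sin 3.1° = 0.02151, so δ = +1.233°.
cos H₀ = −tan(-64.9°) tan(+1.233°) = 0.0459, H₀ = 1.5248 rad.
Bracket: H₀ sin φ sin δ + cos φ cos δ sin H₀ = 1.5248×-0.90557×0.02151 + 0.42420×0.99977×0.99894 = -0.029701 + 0.423653 = 0.393952.
Q̄ = (S₀/π) × [bracket] = (1361/π) × 0.393952 = 170.7 W/m².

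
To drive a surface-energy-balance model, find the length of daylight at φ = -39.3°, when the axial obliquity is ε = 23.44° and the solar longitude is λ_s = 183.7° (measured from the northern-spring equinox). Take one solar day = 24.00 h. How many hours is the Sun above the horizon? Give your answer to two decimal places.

12.16 h

Solar declination: sin δ = sin ε · sin λ_s = sin 23.44° × sin 183.7° = -0.02567, so δ = -1.471°.
cos H₀ = −tan φ · tan δ = −tan(-39.3°) × tan(-1.471°) = -0.0210, so H₀ = 1.5918 rad = 91.20°.
Daylight = 2H₀/(2π) × 24.00 h = (1.5918/π) × 24.00 = 12.16 h.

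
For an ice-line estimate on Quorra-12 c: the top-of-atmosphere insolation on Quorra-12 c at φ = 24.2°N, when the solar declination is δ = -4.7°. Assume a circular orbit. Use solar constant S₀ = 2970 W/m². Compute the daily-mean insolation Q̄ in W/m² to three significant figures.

Q̄ ≈ 810 W/m²

cos H₀ = −tan(+24.2°) tan(-4.700°) = 0.0369, H₀ = 1.5338 rad.
Bracket: H₀ sin φ sin δ + cos φ cos δ sin H₀ = 1.5338×0.40992×-0.08194 + 0.91212×0.99664×0.99932 = -0.051519 + 0.908437 = 0.856918.
Q̄ = (S₀/π) × [bracket] = (2970/π) × 0.856918 = 810.1 W/m².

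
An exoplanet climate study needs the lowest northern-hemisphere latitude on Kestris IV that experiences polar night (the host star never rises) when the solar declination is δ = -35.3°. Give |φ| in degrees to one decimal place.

|φ| = 54.7°

Polar night requires cos H₀ = −tan φ tan δ ≥ 1, i.e. tan φ tan δ ≤ −1.
The boundary is |tan φ| · |tan δ| = 1, so |φ| = 90° − |δ| = 90° − 35.3° = 54.7° in the northern hemisphere.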